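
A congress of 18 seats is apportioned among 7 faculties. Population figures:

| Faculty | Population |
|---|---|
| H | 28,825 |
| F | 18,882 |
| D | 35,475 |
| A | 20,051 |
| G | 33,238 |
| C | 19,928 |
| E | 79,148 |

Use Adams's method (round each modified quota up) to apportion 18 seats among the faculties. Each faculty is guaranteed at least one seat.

H 2, F 2, D 3, A 2, G 2, C 2, E 5

Standard divisor 235547/18 ≈ 13085.944; standard quotas: H 2.203, F 1.443, D 2.711, A 1.532, G 2.540, C 1.523, E 6.048.
Rounding up gives 3, 2, 3, 2, 3, 2, 7 = 22 seats, so the divisor must be adjusted.
With modified divisor 17200: modified quotas H 1.676, F 1.098, D 2.062, A 1.166, G 1.932, C 1.159, E 4.602.
Rounding up: H 2, F 2, D 3, A 2, G 2, C 2, E 5 (total 18).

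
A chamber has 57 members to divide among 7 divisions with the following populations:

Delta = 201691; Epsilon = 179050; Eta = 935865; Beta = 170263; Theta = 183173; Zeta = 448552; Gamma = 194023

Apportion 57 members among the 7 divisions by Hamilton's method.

Standard divisor: 2312617 ÷ 57 ≈ 40572.228.
Standard quotas: Delta 4.9712, Epsilon 4.4131, Eta 23.0666, Beta 4.1965, Theta 4.5147, Zeta 11.0556, Gamma 4.7822.
Lower quotas: Delta 4, Epsilon 4, Eta 23, Beta 4, Theta 4, Zeta 11, Gamma 4 (sum 54, leaving 3 seats).
Remainders in descending order: Delta 0.9712, Gamma 0.7822, Theta 0.5147, Epsilon 0.4131, Beta 0.1965, Eta 0.0666, Zeta 0.0556.
Largest remainders: Delta, Gamma, Theta receive the extra seats.

Delta 5; Epsilon 4; Eta 23; Beta 4; Theta 5; Zeta 11; Gamma 5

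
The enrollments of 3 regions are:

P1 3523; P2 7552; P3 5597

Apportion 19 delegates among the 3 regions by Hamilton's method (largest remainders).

P1 4; P2 9; P3 6

Total 16672; standard divisor 16672/19 ≈ 877.474.
Standard quotas: P1 4.0149, P2 8.6065, P3 6.3785.
Lower quotas: P1 4, P2 8, P3 6 (sum 18, leaving 1 seat).
Remainders in descending order: P2 0.6065, P3 0.3785, P1 0.0149.
Largest remainder: P2 receives the extra seat.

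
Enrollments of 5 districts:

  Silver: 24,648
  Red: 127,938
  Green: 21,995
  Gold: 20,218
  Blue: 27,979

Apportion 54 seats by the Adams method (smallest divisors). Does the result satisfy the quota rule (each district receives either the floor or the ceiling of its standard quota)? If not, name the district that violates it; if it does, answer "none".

Red

Standard quotas: Silver 5.975, Red 31.011, Green 5.331, Gold 4.901, Blue 6.782.
Adams allocation: Silver 6, Red 30, Green 6, Gold 5, Blue 7.
Red has quota 31.011 (lower 31, upper 32) but receives 30 — outside the quota interval.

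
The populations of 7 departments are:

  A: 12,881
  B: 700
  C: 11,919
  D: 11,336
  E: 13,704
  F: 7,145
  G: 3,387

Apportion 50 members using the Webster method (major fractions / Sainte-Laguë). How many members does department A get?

10

Standard divisor 61072/50 ≈ 1221.44; standard quotas: A 10.546, B 0.573, C 9.758, D 9.281, E 11.220, F 5.850, G 2.773.
Rounding to the nearest integer gives 11, 1, 10, 9, 11, 6, 3 = 51 seats, so the divisor must be adjusted.
With modified divisor 1240: modified quotas A 10.388, B 0.565, C 9.612, D 9.142, E 11.052, F 5.762, G 2.731.
Rounding to the nearest integer: A 10, B 1, C 10, D 9, E 11, F 6, G 3 (total 50).
A receives 10.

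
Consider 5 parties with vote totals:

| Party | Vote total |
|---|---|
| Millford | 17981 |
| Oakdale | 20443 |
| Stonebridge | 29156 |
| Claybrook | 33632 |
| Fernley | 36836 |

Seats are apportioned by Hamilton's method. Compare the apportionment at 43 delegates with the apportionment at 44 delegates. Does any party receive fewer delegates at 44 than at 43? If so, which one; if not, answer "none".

At 43 seats: Millford 6, Oakdale 6, Stonebridge 9, Claybrook 11, Fernley 11.
At 44 seats: Millford 6, Oakdale 6, Stonebridge 9, Claybrook 11, Fernley 12.
No party's allocation decreased.

none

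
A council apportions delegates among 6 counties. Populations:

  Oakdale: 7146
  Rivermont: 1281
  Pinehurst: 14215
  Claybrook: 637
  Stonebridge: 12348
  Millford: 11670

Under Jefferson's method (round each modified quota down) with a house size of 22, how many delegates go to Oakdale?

Standard divisor 47297/22 ≈ 2149.864; standard quotas: Oakdale 3.324, Rivermont 0.596, Pinehurst 6.612, Claybrook 0.296, Stonebridge 5.744, Millford 5.428.
Rounding down gives 3, 0, 6, 0, 5, 5 = 19 seats, so the divisor must be adjusted.
With modified divisor 1900: modified quotas Oakdale 3.761, Rivermont 0.674, Pinehurst 7.482, Claybrook 0.335, Stonebridge 6.499, Millford 6.142.
Rounding down: Oakdale 3, Rivermont 0, Pinehurst 7, Claybrook 0, Stonebridge 6, Millford 6 (total 22).
Oakdale receives 3.

3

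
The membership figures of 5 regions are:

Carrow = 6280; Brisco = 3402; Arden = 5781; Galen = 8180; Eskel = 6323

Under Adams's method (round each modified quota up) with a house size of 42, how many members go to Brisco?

5

Standard divisor 29966/42 ≈ 713.476; standard quotas: Carrow 8.802, Brisco 4.768, Arden 8.103, Galen 11.465, Eskel 8.862.
Rounding up gives 9, 5, 9, 12, 9 = 44 seats, so the divisor must be adjusted.
With modified divisor 760: modified quotas Carrow 8.263, Brisco 4.476, Arden 7.607, Galen 10.763, Eskel 8.320.
Rounding up: Carrow 9, Brisco 5, Arden 8, Galen 11, Eskel 9 (total 42).
Brisco receives 5.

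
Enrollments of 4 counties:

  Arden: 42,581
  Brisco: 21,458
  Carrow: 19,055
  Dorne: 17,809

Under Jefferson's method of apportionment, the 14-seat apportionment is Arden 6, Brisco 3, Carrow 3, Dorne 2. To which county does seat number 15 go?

Priority for the next seat is population ÷ (current seats + 1).
Priorities: Arden 6083.000, Brisco 5364.500, Carrow 4763.750, Dorne 5936.333.
Highest priority: Arden.

Arden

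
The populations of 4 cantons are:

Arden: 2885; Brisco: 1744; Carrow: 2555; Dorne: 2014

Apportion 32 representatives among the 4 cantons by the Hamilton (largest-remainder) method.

Arden=10; Brisco=6; Carrow=9; Dorne=7

Standard divisor: 9198 ÷ 32 ≈ 287.438.
Standard quotas: Arden 10.037, Brisco 6.067, Carrow 8.889, Dorne 7.007.
Lower quotas: Arden 10, Brisco 6, Carrow 8, Dorne 7 (sum 31, leaving 1 seat).
Remainders in descending order: Carrow 0.889, Brisco 0.067, Arden 0.037, Dorne 0.007.
The surplus seat goes to Carrow.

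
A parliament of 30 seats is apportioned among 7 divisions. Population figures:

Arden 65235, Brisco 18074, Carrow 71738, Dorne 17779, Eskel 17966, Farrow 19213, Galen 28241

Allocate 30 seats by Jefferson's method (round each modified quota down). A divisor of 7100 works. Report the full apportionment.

With modified divisor 7100: modified quotas Arden 9.188, Brisco 2.546, Carrow 10.104, Dorne 2.504, Eskel 2.530, Farrow 2.706, Galen 3.978.
Rounding down: Arden 9, Brisco 2, Carrow 10, Dorne 2, Eskel 2, Farrow 2, Galen 3 (total 30).

Arden 9, Brisco 2, Carrow 10, Dorne 2, Eskel 2, Farrow 2, Galen 3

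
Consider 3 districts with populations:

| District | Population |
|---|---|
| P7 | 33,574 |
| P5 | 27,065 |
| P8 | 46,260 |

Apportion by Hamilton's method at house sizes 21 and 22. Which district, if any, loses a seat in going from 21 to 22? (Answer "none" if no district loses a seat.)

none

At 21 seats: P7 7, P5 5, P8 9.
At 22 seats: P7 7, P5 6, P8 9.
No district's allocation decreased.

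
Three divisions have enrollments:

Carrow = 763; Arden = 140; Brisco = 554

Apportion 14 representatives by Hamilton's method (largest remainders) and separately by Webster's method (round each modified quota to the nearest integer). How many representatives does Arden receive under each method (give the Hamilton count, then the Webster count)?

Hamilton: Carrow 7, Arden 2, Brisco 5.
Webster: Carrow 8, Arden 1, Brisco 5.
Arden gets 2 under Hamilton and 1 under Webster.

2 and 1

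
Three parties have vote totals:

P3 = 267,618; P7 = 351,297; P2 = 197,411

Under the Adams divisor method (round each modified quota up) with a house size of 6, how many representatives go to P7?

Standard divisor 816326/6 ≈ 136054.333; standard quotas: P3 1.967, P7 2.582, P2 1.451.
Rounding up gives 2, 3, 2 = 7 seats, so the divisor must be adjusted.
With modified divisor 186500: modified quotas P3 1.435, P7 1.884, P2 1.059.
Rounding up: P3 2, P7 2, P2 2 (total 6).
P7 receives 2.

2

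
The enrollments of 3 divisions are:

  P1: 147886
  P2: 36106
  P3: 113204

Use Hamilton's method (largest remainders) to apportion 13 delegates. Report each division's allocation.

P1 6, P2 2, P3 5

Total 297196; standard divisor 297196/13 ≈ 22861.231.
Standard quotas: P1 6.4689, P2 1.5794, P3 4.9518.
Lower quotas: P1 6, P2 1, P3 4 (sum 11, leaving 2 seats).
Remainders in descending order: P3 0.9518, P2 0.5794, P1 0.4689.
The surplus seats go to P3, P2.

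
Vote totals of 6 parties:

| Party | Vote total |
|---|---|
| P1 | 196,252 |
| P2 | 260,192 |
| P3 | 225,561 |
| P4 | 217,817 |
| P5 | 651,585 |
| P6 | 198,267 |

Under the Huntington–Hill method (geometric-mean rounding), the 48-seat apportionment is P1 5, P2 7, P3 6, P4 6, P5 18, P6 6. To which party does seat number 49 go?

P1

Priority for the next seat is population ÷ (√(s·(s+1))).
Priorities: P1 35830.549, P2 34769.619, P3 34804.818, P4 33609.893, P5 35233.682, P6 30593.262.
Highest priority: P1.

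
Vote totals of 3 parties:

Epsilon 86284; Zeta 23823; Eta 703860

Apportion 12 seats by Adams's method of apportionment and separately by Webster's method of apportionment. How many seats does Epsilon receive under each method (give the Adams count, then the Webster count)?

2 and 1

Adams: Epsilon 2, Zeta 1, Eta 9.
Webster: Epsilon 1, Zeta 0, Eta 11.
Epsilon gets 2 under Adams and 1 under Webster.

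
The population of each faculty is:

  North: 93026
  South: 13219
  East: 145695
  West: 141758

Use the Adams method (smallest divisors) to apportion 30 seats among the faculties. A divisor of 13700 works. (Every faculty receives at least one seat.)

With modified divisor 13700: modified quotas North 6.790, South 0.965, East 10.635, West 10.347.
Rounding up: North 7, South 1, East 11, West 11 (total 30).

North=7, South=1, East=11, West=11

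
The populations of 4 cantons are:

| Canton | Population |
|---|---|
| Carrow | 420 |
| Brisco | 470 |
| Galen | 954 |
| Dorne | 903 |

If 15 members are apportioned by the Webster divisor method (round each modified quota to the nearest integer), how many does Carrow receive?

Standard divisor 2747/15 ≈ 183.133; standard quotas: Carrow 2.293, Brisco 2.566, Galen 5.209, Dorne 4.931.
Rounding to the nearest integer gives Carrow 2, Brisco 3, Galen 5, Dorne 5 — total 15, matching the house size, so no adjustment is needed.
Carrow receives 2.

2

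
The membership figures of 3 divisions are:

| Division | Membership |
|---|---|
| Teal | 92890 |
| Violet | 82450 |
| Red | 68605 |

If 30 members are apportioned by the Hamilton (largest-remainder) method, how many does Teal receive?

The standard divisor is 243945/30 ≈ 8131.5.
Standard quotas: Teal 11.4235, Violet 10.1396, Red 8.4369.
Lower quotas: Teal 11, Violet 10, Red 8 (sum 29, leaving 1 seat).
Remainders in descending order: Red 0.4369, Teal 0.4235, Violet 0.1396.
The surplus seat goes to Red.
Teal receives 11.

11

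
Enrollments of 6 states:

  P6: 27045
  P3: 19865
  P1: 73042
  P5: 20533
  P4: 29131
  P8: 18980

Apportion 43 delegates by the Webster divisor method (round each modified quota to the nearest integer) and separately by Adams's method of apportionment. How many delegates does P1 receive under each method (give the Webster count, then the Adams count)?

17 and 16

Webster: P6 6, P3 4, P1 17, P5 5, P4 7, P8 4.
Adams: P6 6, P3 5, P1 16, P5 5, P4 7, P8 4.
P1 gets 17 under Webster and 16 under Adams.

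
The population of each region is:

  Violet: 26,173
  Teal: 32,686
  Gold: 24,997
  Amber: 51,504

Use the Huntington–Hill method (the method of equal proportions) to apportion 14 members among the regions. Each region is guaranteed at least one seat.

With divisor 9820: modified quotas Violet 2.665, Teal 3.329, Gold 2.546, Amber 5.245.
Geometric-mean thresholds: Violet √(2·3)=2.449, Teal √(3·4)=3.464, Gold √(2·3)=2.449, Amber √(5·6)=5.477.
Each quota rounded against its threshold gives Violet 3, Teal 3, Gold 3, Amber 5 (total 14).

Violet: 3, Teal: 3, Gold: 3, Amber: 5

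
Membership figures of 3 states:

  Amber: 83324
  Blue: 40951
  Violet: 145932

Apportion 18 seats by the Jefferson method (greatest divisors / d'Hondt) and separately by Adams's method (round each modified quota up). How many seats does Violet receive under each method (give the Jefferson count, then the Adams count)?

10 and 9

Jefferson: Amber 6, Blue 2, Violet 10.
Adams: Amber 6, Blue 3, Violet 9.
Violet gets 10 under Jefferson and 9 under Adams.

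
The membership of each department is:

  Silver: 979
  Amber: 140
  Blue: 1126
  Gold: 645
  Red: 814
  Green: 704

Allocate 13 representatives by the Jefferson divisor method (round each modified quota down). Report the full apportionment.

Silver=3; Amber=0; Blue=4; Gold=2; Red=2; Green=2

Standard divisor 4408/13 ≈ 339.077; standard quotas: Silver 2.887, Amber 0.413, Blue 3.321, Gold 1.902, Red 2.401, Green 2.076.
Rounding down gives 2, 0, 3, 1, 2, 2 = 10 seats, so the divisor must be adjusted.
With modified divisor 280: modified quotas Silver 3.496, Amber 0.500, Blue 4.021, Gold 2.304, Red 2.907, Green 2.514.
Rounding down: Silver 3, Amber 0, Blue 4, Gold 2, Red 2, Green 2 (total 13).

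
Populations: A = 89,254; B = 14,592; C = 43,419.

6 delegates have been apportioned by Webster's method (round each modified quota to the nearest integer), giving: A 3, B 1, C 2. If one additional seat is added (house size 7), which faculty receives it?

A

Priority for the next seat is population ÷ (current seats + 0.5).
Priorities: A 25501.143, B 9728.000, C 17367.600.
Highest priority: A.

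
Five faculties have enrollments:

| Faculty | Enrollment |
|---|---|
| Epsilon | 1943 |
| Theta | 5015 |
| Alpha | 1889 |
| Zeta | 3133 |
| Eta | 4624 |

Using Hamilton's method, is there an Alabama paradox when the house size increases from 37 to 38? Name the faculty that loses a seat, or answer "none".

Epsilon

At 37 seats: Epsilon 5, Theta 11, Alpha 4, Zeta 7, Eta 10.
At 38 seats: Epsilon 4, Theta 12, Alpha 4, Zeta 7, Eta 11.
Epsilon drops from 5 to 4.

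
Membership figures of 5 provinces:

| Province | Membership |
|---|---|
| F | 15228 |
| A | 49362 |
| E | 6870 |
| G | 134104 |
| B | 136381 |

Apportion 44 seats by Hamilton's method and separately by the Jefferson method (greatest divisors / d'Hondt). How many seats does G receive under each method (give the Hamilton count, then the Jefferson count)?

17 and 18

Hamilton: F 2, A 6, E 1, G 17, B 18.
Jefferson: F 2, A 6, E 0, G 18, B 18.
G gets 17 under Hamilton and 18 under Jefferson.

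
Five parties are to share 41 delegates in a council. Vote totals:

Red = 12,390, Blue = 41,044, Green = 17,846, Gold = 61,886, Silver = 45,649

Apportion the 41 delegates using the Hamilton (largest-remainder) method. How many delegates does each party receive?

Red 3; Blue 9; Green 4; Gold 14; Silver 11

Standard divisor: 178815 ÷ 41 ≈ 4361.341.
Standard quotas: Red 2.8409, Blue 9.4109, Green 4.0919, Gold 14.1897, Silver 10.4667.
Lower quotas: Red 2, Blue 9, Green 4, Gold 14, Silver 10 (sum 39, leaving 2 seats).
Remainders in descending order: Red 0.8409, Silver 0.4667, Blue 0.4109, Gold 0.1897, Green 0.0919.
Largest remainders: Red, Silver receive the extra seats.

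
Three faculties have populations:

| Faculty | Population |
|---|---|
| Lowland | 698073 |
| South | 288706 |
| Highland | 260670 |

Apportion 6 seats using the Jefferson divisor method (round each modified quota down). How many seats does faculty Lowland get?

4

Standard divisor 1247449/6 ≈ 207908.167; standard quotas: Lowland 3.358, South 1.389, Highland 1.254.
Rounding down gives 3, 1, 1 = 5 seats, so the divisor must be adjusted.
With modified divisor 159400: modified quotas Lowland 4.379, South 1.811, Highland 1.635.
Rounding down: Lowland 4, South 1, Highland 1 (total 6).
Lowland receives 4.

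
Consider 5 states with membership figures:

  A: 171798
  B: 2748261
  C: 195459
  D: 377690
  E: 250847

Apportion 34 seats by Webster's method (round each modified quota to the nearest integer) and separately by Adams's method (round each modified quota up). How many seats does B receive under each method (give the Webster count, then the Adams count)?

25 and 23

Webster: A 2, B 25, C 2, D 3, E 2.
Adams: A 2, B 23, C 2, D 4, E 3.
B gets 25 under Webster and 23 under Adams.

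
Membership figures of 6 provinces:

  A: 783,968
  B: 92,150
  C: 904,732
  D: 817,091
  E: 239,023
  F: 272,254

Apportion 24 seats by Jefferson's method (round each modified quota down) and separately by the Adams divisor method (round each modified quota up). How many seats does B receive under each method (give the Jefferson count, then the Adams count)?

Jefferson: A 6, B 0, C 7, D 7, E 2, F 2.
Adams: A 6, B 1, C 7, D 6, E 2, F 2.
B gets 0 under Jefferson and 1 under Adams.

0 and 1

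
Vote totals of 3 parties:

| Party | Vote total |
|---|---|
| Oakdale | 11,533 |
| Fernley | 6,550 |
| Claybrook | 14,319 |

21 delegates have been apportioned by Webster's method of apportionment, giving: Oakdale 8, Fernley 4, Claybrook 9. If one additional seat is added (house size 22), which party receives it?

Priority for the next seat is population ÷ (current seats + 0.5).
Priorities: Oakdale 1356.824, Fernley 1455.556, Claybrook 1507.263.
Highest priority: Claybrook.

Claybrook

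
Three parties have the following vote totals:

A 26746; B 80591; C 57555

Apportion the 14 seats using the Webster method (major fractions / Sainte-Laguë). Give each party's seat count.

A 2, B 7, C 5

Standard divisor 164892/14 ≈ 11778; standard quotas: A 2.271, B 6.843, C 4.887.
Rounding to the nearest integer gives A 2, B 7, C 5 — total 14, matching the house size, so no adjustment is needed.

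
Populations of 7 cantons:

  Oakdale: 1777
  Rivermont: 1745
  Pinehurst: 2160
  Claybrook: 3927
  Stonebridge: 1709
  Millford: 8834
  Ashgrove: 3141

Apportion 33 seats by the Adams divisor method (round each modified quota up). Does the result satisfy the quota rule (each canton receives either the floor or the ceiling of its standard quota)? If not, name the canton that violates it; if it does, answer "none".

Standard quotas: Oakdale 2.518, Rivermont 2.472, Pinehurst 3.060, Claybrook 5.564, Stonebridge 2.421, Millford 12.515, Ashgrove 4.450.
Adams allocation: Oakdale 3, Rivermont 3, Pinehurst 3, Claybrook 5, Stonebridge 3, Millford 12, Ashgrove 4.
Every allocation lies between the lower and upper quota.

none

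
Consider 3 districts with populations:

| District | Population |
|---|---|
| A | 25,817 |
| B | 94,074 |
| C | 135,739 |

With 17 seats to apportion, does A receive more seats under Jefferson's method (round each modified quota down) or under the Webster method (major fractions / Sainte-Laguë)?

Jefferson: A 1, B 6, C 10.
Webster: A 2, B 6, C 9.
A gets 1 under Jefferson and 2 under Webster.

Webster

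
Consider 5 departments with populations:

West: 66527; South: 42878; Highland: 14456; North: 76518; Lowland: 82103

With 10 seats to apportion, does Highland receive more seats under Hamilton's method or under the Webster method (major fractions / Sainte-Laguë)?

Webster

Hamilton: West 2, South 2, Highland 0, North 3, Lowland 3.
Webster: West 2, South 1, Highland 1, North 3, Lowland 3.
Highland gets 0 under Hamilton and 1 under Webster.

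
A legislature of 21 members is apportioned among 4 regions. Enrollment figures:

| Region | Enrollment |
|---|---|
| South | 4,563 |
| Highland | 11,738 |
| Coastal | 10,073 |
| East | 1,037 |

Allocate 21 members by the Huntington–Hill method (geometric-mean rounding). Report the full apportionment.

With divisor 1332: modified quotas South 3.426, Highland 8.812, Coastal 7.562, East 0.779.
Geometric-mean thresholds: South √(3·4)=3.464, Highland √(8·9)=8.485, Coastal √(7·8)=7.483, East (min 1).
Each quota rounded against its threshold gives South 3, Highland 9, Coastal 8, East 1 (total 21).

South 3, Highland 9, Coastal 8, East 1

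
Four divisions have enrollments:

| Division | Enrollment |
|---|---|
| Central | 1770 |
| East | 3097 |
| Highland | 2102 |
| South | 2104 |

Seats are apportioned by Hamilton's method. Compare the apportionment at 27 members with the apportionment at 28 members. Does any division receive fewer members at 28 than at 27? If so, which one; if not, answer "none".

Central

At 27 seats: Central 6, East 9, Highland 6, South 6.
At 28 seats: Central 5, East 10, Highland 6, South 7.
Central drops from 6 to 5.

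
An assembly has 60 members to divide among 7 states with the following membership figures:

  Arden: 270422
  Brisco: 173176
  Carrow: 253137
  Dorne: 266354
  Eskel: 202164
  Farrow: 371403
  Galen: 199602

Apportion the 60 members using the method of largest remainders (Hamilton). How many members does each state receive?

Arden 9, Brisco 6, Carrow 9, Dorne 9, Eskel 7, Farrow 13, Galen 7

The standard divisor is 1736258/60 ≈ 28937.633.
Standard quotas: Arden 9.3450, Brisco 5.9845, Carrow 8.7477, Dorne 9.2044, Eskel 6.9862, Farrow 12.8346, Galen 6.8977.
Lower quotas: Arden 9, Brisco 5, Carrow 8, Dorne 9, Eskel 6, Farrow 12, Galen 6 (sum 55, leaving 5 seats).
Remainders in descending order: Eskel 0.9862, Brisco 0.9845, Galen 0.8977, Farrow 0.8346, Carrow 0.7477, Arden 0.3450, Dorne 0.2044.
Largest remainders: Eskel, Brisco, Galen, Farrow, Carrow receive the extra seats.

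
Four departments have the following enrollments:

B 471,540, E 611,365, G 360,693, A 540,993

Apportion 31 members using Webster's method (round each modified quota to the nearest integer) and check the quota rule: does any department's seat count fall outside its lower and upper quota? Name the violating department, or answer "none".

Standard quotas: B 7.366, E 9.550, G 5.634, A 8.450.
Webster allocation: B 7, E 10, G 6, A 8.
Every allocation lies between the lower and upper quota.

none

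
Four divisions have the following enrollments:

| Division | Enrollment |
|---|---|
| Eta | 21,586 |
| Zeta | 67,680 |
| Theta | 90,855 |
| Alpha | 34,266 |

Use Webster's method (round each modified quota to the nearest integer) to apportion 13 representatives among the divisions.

Standard divisor 214387/13 ≈ 16491.308; standard quotas: Eta 1.309, Zeta 4.104, Theta 5.509, Alpha 2.078.
Rounding to the nearest integer gives Eta 1, Zeta 4, Theta 6, Alpha 2 — total 13, matching the house size, so no adjustment is needed.

Eta: 1, Zeta: 4, Theta: 6, Alpha: 2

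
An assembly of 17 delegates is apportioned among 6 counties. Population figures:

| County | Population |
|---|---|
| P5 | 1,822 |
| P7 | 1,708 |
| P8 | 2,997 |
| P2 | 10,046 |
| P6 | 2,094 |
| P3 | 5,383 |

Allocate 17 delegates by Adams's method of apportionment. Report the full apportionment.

Standard divisor 24050/17 ≈ 1414.706; standard quotas: P5 1.288, P7 1.207, P8 2.118, P2 7.101, P6 1.480, P3 3.805.
Rounding up gives 2, 2, 3, 8, 2, 4 = 21 seats, so the divisor must be adjusted.
With modified divisor 1750: modified quotas P5 1.041, P7 0.976, P8 1.713, P2 5.741, P6 1.197, P3 3.076.
Rounding up: P5 2, P7 1, P8 2, P2 6, P6 2, P3 4 (total 17).

P5 2; P7 1; P8 2; P2 6; P6 2; P3 4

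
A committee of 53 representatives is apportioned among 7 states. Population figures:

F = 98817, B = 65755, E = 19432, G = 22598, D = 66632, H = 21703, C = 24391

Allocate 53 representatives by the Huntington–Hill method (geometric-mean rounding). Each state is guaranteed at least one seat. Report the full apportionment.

With divisor 6128: modified quotas F 16.125, B 10.730, E 3.171, G 3.688, D 10.873, H 3.542, C 3.980.
Geometric-mean thresholds: F √(16·17)=16.492, B √(10·11)=10.488, E √(3·4)=3.464, G √(3·4)=3.464, D √(10·11)=10.488, H √(3·4)=3.464, C √(3·4)=3.464.
Each quota rounded against its threshold gives F 16, B 11, E 3, G 4, D 11, H 4, C 4 (total 53).

F: 16, B: 11, E: 3, G: 4, D: 11, H: 4, C: 4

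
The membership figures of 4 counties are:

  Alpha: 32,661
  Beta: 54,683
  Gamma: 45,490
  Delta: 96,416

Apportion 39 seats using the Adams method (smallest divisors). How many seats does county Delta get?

16

Standard divisor 229250/39 ≈ 5878.205; standard quotas: Alpha 5.556, Beta 9.303, Gamma 7.739, Delta 16.402.
Rounding up gives 6, 10, 8, 17 = 41 seats, so the divisor must be adjusted.
With modified divisor 6300: modified quotas Alpha 5.184, Beta 8.680, Gamma 7.221, Delta 15.304.
Rounding up: Alpha 6, Beta 9, Gamma 8, Delta 16 (total 39).
Delta receives 16.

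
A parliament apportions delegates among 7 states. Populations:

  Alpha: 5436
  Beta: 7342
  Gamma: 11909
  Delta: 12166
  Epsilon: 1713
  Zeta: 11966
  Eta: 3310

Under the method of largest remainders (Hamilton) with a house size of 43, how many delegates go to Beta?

The standard divisor is 53842/43 ≈ 1252.14.
Standard quotas: Alpha 4.3414, Beta 5.8636, Gamma 9.5109, Delta 9.7162, Epsilon 1.3681, Zeta 9.5564, Eta 2.6435.
Lower quotas: Alpha 4, Beta 5, Gamma 9, Delta 9, Epsilon 1, Zeta 9, Eta 2 (sum 39, leaving 4 seats).
Remainders in descending order: Beta 0.8636, Delta 0.7162, Eta 0.6435, Zeta 0.5564, Gamma 0.5109, Epsilon 0.3681, Alpha 0.3414.
The surplus seats go to Beta, Delta, Eta, Zeta.
Beta receives 6.

6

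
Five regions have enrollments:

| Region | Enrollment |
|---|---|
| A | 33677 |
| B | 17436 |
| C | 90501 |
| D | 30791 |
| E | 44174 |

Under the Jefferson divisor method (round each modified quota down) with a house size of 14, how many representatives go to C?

Standard divisor 216579/14 ≈ 15469.929; standard quotas: A 2.177, B 1.127, C 5.850, D 1.990, E 2.855.
Rounding down gives 2, 1, 5, 1, 2 = 11 seats, so the divisor must be adjusted.
With modified divisor 13800: modified quotas A 2.440, B 1.263, C 6.558, D 2.231, E 3.201.
Rounding down: A 2, B 1, C 6, D 2, E 3 (total 14).
C receives 6.

6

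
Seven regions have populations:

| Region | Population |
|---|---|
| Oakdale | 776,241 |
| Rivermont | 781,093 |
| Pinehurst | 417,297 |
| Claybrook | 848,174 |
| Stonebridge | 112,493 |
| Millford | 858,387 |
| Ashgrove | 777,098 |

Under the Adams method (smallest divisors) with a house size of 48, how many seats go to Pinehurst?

Standard divisor 4570783/48 ≈ 95224.646; standard quotas: Oakdale 8.152, Rivermont 8.203, Pinehurst 4.382, Claybrook 8.907, Stonebridge 1.181, Millford 9.014, Ashgrove 8.161.
Rounding up gives 9, 9, 5, 9, 2, 10, 9 = 53 seats, so the divisor must be adjusted.
With modified divisor 105200: modified quotas Oakdale 7.379, Rivermont 7.425, Pinehurst 3.967, Claybrook 8.062, Stonebridge 1.069, Millford 8.160, Ashgrove 7.387.
Rounding up: Oakdale 8, Rivermont 8, Pinehurst 4, Claybrook 9, Stonebridge 2, Millford 9, Ashgrove 8 (total 48).
Pinehurst receives 4.

4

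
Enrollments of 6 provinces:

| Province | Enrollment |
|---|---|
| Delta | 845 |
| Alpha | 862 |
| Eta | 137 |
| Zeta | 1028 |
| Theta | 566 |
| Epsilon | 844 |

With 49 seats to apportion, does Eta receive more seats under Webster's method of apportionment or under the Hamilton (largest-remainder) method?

Webster: Delta 10, Alpha 10, Eta 2, Zeta 12, Theta 6, Epsilon 9.
Hamilton: Delta 10, Alpha 10, Eta 1, Zeta 12, Theta 6, Epsilon 10.
Eta gets 2 under Webster and 1 under Hamilton.

Webster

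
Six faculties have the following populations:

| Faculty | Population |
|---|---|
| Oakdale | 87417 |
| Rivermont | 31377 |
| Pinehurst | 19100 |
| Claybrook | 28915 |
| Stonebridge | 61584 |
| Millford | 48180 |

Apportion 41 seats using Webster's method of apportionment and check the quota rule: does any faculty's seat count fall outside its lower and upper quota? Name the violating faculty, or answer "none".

Standard quotas: Oakdale 12.959, Rivermont 4.651, Pinehurst 2.831, Claybrook 4.286, Stonebridge 9.129, Millford 7.142.
Webster allocation: Oakdale 13, Rivermont 5, Pinehurst 3, Claybrook 4, Stonebridge 9, Millford 7.
Every allocation lies between the lower and upper quota.

none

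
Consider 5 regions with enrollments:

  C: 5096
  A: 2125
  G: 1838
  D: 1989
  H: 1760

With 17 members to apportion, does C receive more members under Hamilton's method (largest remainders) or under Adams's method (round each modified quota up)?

Hamilton

Hamilton: C 7, A 3, G 2, D 3, H 2.
Adams: C 6, A 3, G 3, D 3, H 2.
C gets 7 under Hamilton and 6 under Adams.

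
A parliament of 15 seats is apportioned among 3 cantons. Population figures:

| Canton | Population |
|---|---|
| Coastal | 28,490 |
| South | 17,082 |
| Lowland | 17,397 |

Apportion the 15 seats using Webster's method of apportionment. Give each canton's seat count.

Coastal=7; South=4; Lowland=4

Standard divisor 62969/15 ≈ 4197.933; standard quotas: Coastal 6.787, South 4.069, Lowland 4.144.
Rounding to the nearest integer gives Coastal 7, South 4, Lowland 4 — total 15, matching the house size, so no adjustment is needed.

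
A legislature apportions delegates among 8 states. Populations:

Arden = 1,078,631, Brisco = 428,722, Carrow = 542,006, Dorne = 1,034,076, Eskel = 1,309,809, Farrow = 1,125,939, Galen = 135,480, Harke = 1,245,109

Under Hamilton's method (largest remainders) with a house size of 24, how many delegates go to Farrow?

4

Standard divisor: 6899772 ÷ 24 ≈ 287490.5.
Standard quotas: Arden 3.7519, Brisco 1.4913, Carrow 1.8853, Dorne 3.5969, Eskel 4.5560, Farrow 3.9164, Galen 0.4713, Harke 4.3310.
Lower quotas: Arden 3, Brisco 1, Carrow 1, Dorne 3, Eskel 4, Farrow 3, Galen 0, Harke 4 (sum 19, leaving 5 seats).
Remainders in descending order: Farrow 0.9164, Carrow 0.8853, Arden 0.7519, Dorne 0.5969, Eskel 0.5560, Brisco 0.4913, Galen 0.4713, Harke 0.3310.
Largest remainders: Farrow, Carrow, Arden, Dorne, Eskel receive the extra seats.
Farrow receives 4.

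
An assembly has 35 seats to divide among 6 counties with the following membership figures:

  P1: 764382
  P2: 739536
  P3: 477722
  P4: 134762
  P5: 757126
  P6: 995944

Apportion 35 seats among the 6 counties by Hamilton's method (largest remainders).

Standard divisor: 3869472 ÷ 35 ≈ 110556.343.
Standard quotas: P1 6.9140, P2 6.6892, P3 4.3211, P4 1.2189, P5 6.8483, P6 9.0085.
Lower quotas: P1 6, P2 6, P3 4, P4 1, P5 6, P6 9 (sum 32, leaving 3 seats).
Remainders in descending order: P1 0.9140, P5 0.8483, P2 0.6892, P3 0.3211, P4 0.2189, P6 0.0085.
Largest remainders: P1, P5, P2 receive the extra seats.

P1: 7; P2: 7; P3: 4; P4: 1; P5: 7; P6: 9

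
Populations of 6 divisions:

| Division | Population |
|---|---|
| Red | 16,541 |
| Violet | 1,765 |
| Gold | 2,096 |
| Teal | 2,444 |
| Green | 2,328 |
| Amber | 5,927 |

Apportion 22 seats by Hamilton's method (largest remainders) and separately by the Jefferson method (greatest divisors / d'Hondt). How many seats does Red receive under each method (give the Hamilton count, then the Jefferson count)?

12 and 13

Hamilton: Red 12, Violet 1, Gold 1, Teal 2, Green 2, Amber 4.
Jefferson: Red 13, Violet 1, Gold 1, Teal 2, Green 1, Amber 4.
Red gets 12 under Hamilton and 13 under Jefferson.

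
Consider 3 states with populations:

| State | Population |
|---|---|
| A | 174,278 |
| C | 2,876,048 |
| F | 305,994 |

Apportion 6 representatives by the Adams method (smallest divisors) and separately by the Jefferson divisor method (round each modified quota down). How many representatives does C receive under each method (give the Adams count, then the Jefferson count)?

Adams: A 1, C 4, F 1.
Jefferson: A 0, C 6, F 0.
C gets 4 under Adams and 6 under Jefferson.

4 and 6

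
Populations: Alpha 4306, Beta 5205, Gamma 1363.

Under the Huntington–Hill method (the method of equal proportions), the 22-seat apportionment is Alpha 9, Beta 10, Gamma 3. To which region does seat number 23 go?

Priority for the next seat is population ÷ (√(s·(s+1))).
Priorities: Alpha 453.892, Beta 496.277, Gamma 393.464.
Highest priority: Beta.

Beta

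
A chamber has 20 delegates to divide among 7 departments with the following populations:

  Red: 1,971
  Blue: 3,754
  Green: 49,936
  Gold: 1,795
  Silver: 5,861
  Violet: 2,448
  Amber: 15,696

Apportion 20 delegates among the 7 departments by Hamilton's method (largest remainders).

Total 81461; standard divisor 81461/20 ≈ 4073.05.
Standard quotas: Red 0.4839, Blue 0.9217, Green 12.2601, Gold 0.4407, Silver 1.4390, Violet 0.6010, Amber 3.8536.
Lower quotas: Red 0, Blue 0, Green 12, Gold 0, Silver 1, Violet 0, Amber 3 (sum 16, leaving 4 seats).
Remainders in descending order: Blue 0.9217, Amber 0.8536, Violet 0.6010, Red 0.4839, Gold 0.4407, Silver 0.4390, Green 0.2601.
The surplus seats go to Blue, Amber, Violet, Red.

Red 1, Blue 1, Green 12, Gold 0, Silver 1, Violet 1, Amber 4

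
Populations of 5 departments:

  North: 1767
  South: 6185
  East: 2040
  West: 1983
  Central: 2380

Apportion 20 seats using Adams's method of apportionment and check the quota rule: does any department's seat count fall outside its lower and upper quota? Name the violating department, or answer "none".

Standard quotas: North 2.462, South 8.617, East 2.842, West 2.763, Central 3.316.
Adams allocation: North 3, South 8, East 3, West 3, Central 3.
Every allocation lies between the lower and upper quota.

none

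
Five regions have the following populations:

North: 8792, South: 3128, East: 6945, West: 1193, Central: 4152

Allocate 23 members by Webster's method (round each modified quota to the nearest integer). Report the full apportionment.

North 8, South 3, East 7, West 1, Central 4

Standard divisor 24210/23 ≈ 1052.609; standard quotas: North 8.353, South 2.972, East 6.598, West 1.133, Central 3.944.
Rounding to the nearest integer gives North 8, South 3, East 7, West 1, Central 4 — total 23, matching the house size, so no adjustment is needed.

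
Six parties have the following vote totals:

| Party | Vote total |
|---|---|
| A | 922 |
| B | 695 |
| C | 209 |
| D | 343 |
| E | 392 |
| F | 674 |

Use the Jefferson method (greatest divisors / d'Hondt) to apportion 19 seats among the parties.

Standard divisor 3235/19 ≈ 170.263; standard quotas: A 5.415, B 4.082, C 1.228, D 2.015, E 2.302, F 3.959.
Rounding down gives 5, 4, 1, 2, 2, 3 = 17 seats, so the divisor must be adjusted.
With modified divisor 150: modified quotas A 6.147, B 4.633, C 1.393, D 2.287, E 2.613, F 4.493.
Rounding down: A 6, B 4, C 1, D 2, E 2, F 4 (total 19).

A=6, B=4, C=1, D=2, E=2, F=4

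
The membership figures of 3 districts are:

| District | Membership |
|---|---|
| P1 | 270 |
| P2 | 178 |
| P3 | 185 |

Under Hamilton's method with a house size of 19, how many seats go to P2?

Standard divisor: 633 ÷ 19 ≈ 33.316.
Standard quotas: P1 8.104, P2 5.343, P3 5.553.
Lower quotas: P1 8, P2 5, P3 5 (sum 18, leaving 1 seat).
Remainders in descending order: P3 0.553, P2 0.343, P1 0.104.
The surplus seat goes to P3.
P2 receives 5.

5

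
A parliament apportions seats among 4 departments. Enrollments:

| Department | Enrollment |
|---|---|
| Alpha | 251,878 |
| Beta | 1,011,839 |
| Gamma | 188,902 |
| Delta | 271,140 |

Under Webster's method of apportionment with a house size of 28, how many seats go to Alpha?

4

Standard divisor 1723759/28 ≈ 61562.821; standard quotas: Alpha 4.091, Beta 16.436, Gamma 3.068, Delta 4.404.
Rounding to the nearest integer gives 4, 16, 3, 4 = 27 seats, so the divisor must be adjusted.
With modified divisor 60800: modified quotas Alpha 4.143, Beta 16.642, Gamma 3.107, Delta 4.460.
Rounding to the nearest integer: Alpha 4, Beta 17, Gamma 3, Delta 4 (total 28).
Alpha receives 4.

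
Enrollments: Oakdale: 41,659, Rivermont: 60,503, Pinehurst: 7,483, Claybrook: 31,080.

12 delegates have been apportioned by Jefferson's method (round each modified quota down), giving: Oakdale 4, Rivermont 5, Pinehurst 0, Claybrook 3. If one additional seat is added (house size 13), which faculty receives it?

Rivermont

Priority for the next seat is population ÷ (current seats + 1).
Priorities: Oakdale 8331.800, Rivermont 10083.833, Pinehurst 7483.000, Claybrook 7770.000.
Highest priority: Rivermont.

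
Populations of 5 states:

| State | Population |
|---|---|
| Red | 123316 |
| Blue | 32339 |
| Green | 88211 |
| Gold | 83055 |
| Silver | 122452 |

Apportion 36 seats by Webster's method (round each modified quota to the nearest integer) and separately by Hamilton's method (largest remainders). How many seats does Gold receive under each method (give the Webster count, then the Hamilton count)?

6 and 7

Webster: Red 10, Blue 3, Green 7, Gold 6, Silver 10.
Hamilton: Red 10, Blue 2, Green 7, Gold 7, Silver 10.
Gold gets 6 under Webster and 7 under Hamilton.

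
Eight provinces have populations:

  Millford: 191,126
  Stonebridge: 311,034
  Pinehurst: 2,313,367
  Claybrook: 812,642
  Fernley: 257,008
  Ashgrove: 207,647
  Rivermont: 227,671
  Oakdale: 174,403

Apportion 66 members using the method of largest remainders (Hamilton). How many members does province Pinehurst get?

Total 4494898; standard divisor 4494898/66 ≈ 68104.515.
Standard quotas: Millford 2.8064, Stonebridge 4.5670, Pinehurst 33.9679, Claybrook 11.9323, Fernley 3.7737, Ashgrove 3.0489, Rivermont 3.3430, Oakdale 2.5608.
Lower quotas: Millford 2, Stonebridge 4, Pinehurst 33, Claybrook 11, Fernley 3, Ashgrove 3, Rivermont 3, Oakdale 2 (sum 61, leaving 5 seats).
Remainders in descending order: Pinehurst 0.9679, Claybrook 0.9323, Millford 0.8064, Fernley 0.7737, Stonebridge 0.5670, Oakdale 0.5608, Rivermont 0.3430, Ashgrove 0.0489.
Largest remainders: Pinehurst, Claybrook, Millford, Fernley, Stonebridge receive the extra seats.
Pinehurst receives 34.

34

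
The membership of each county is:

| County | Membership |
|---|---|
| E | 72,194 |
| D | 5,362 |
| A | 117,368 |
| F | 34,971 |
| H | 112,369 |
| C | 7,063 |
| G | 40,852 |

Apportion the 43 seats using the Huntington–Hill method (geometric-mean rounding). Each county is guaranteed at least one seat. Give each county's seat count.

E: 8, D: 1, A: 13, F: 4, H: 12, C: 1, G: 4

With divisor 9266: modified quotas E 7.791, D 0.579, A 12.667, F 3.774, H 12.127, C 0.762, G 4.409.
Geometric-mean thresholds: E √(7·8)=7.483, D (min 1), A √(12·13)=12.490, F √(3·4)=3.464, H √(12·13)=12.490, C (min 1), G √(4·5)=4.472.
Each quota rounded against its threshold gives E 8, D 1, A 13, F 4, H 12, C 1, G 4 (total 43).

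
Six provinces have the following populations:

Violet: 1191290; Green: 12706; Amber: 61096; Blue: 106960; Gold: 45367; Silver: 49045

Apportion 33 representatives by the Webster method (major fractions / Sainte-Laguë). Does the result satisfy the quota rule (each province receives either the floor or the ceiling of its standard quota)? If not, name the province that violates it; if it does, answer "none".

Violet

Standard quotas: Violet 26.808, Green 0.286, Amber 1.375, Blue 2.407, Gold 1.021, Silver 1.104.
Webster allocation: Violet 28, Green 0, Amber 1, Blue 2, Gold 1, Silver 1.
Violet has quota 26.808 (lower 26, upper 27) but receives 28 — outside the quota interval.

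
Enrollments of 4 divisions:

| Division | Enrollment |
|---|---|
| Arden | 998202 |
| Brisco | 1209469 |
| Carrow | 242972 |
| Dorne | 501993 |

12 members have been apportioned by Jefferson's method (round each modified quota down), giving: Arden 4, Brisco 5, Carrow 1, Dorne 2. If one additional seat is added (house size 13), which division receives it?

Brisco

Priority for the next seat is population ÷ (current seats + 1).
Priorities: Arden 199640.400, Brisco 201578.167, Carrow 121486.000, Dorne 167331.000.
Highest priority: Brisco.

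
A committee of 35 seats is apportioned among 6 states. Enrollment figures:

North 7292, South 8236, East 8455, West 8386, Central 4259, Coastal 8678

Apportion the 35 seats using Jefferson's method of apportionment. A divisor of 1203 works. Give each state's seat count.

With modified divisor 1203: modified quotas North 6.062, South 6.846, East 7.028, West 6.971, Central 3.540, Coastal 7.214.
Rounding down: North 6, South 6, East 7, West 6, Central 3, Coastal 7 (total 35).

North 6; South 6; East 7; West 6; Central 3; Coastal 7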